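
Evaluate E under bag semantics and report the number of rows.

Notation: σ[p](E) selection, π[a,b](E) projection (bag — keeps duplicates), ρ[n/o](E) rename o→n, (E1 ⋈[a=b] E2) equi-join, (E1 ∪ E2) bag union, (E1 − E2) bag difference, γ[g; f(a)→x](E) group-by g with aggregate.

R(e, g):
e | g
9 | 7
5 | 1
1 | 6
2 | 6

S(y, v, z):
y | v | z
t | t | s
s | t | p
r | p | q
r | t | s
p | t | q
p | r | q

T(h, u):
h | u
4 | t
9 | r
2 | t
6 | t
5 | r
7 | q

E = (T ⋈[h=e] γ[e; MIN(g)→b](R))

Subexpression sizes:
  T → 6
  R → 4
  γ[e; MIN(g)→b](R) → 4
  (T ⋈[h=e] γ[e; MIN(g)→b](R)) → 3

|E| = 3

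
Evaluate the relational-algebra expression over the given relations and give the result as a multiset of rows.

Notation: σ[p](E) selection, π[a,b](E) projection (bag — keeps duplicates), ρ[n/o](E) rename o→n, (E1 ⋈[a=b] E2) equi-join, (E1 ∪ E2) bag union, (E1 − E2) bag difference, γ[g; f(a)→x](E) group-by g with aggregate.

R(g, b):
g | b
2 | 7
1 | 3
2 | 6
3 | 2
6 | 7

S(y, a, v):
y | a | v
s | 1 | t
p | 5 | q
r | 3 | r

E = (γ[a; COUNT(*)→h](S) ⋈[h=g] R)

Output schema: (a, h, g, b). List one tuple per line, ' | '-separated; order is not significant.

Row counts bottom-up:
  S → 3
  γ[a; COUNT(*)→h](S) → 3
  R → 5
  (γ[a; COUNT(*)→h](S) ⋈[h=g] R) → 3

== RESULT ==
a | h | g | b
1 | 1 | 1 | 3
3 | 1 | 1 | 3
5 | 1 | 1 | 3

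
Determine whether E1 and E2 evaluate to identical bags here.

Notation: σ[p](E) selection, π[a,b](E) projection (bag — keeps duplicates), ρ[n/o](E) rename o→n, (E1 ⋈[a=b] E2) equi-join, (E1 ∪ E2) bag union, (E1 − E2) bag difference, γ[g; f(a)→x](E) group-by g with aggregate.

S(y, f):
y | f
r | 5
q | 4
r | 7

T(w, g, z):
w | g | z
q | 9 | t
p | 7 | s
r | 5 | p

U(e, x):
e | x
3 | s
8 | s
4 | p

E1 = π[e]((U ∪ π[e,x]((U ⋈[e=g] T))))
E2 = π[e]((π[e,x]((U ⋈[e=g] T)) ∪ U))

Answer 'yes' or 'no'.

E1 per-node cardinality:
  U → 3
  U → 3
  T → 3
  (U ⋈[e=g] T) → 0
  π[e,x]((U ⋈[e=g] T)) → 0
  (U ∪ π[e,x]((U ⋈[e=g] T))) → 3
  π[e]((U ∪ π[e,x]((U ⋈[e=g] T)))) → 3
E2 per-node cardinality:
  U → 3
  T → 3
  (U ⋈[e=g] T) → 0
  π[e,x]((U ⋈[e=g] T)) → 0
  U → 3
  (π[e,x]((U ⋈[e=g] T)) ∪ U) → 3
  π[e]((π[e,x]((U ⋈[e=g] T)) ∪ U)) → 3

E1 and E2 produce the same multiset:
e
3
4
8

yes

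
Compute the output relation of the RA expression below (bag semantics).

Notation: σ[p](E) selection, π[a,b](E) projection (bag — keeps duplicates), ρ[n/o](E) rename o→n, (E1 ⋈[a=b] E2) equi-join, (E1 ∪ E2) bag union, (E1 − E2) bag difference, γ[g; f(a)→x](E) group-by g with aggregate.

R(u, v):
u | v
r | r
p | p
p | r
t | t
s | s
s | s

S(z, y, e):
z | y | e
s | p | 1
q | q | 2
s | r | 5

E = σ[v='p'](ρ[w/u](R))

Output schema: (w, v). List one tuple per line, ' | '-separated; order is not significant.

Stepwise |·|:
  R → 6
  ρ[w/u](R) → 6
  σ[v='p'](ρ[w/u](R)) → 1

== RESULT ==
w | v
p | p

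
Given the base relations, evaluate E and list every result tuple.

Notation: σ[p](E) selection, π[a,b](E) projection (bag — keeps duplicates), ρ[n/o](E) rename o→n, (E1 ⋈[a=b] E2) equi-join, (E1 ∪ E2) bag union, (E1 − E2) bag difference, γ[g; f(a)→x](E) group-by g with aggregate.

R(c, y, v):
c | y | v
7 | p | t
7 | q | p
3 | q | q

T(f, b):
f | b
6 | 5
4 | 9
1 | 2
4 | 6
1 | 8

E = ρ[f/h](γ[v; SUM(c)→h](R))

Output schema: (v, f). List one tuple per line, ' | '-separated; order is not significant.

Row counts bottom-up:
  R → 3
  γ[v; SUM(c)→h](R) → 3
  ρ[f/h](γ[v; SUM(c)→h](R)) → 3

== RESULT ==
v | f
p | 7
q | 3
t | 7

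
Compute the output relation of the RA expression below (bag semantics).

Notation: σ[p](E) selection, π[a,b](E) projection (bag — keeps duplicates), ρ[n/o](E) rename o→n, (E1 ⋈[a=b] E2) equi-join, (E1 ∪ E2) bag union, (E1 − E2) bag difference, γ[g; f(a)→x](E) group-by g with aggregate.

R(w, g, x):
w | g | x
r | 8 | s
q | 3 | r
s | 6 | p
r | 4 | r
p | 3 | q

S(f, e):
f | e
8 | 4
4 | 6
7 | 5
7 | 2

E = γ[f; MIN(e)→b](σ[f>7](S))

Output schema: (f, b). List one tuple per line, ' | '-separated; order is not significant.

Subexpression sizes:
  S → 4
  σ[f>7](S) → 1
  γ[f; MIN(e)→b](σ[f>7](S)) → 1

== RESULT ==
f | b
8 | 4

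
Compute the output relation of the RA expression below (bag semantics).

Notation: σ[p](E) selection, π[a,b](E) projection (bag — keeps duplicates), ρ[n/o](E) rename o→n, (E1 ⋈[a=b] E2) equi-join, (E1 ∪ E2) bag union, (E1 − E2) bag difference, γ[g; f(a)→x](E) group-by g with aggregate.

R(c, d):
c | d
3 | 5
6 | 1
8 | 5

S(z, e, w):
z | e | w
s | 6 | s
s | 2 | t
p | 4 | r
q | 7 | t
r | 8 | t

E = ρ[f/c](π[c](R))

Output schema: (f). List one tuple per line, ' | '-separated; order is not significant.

Stepwise |·|:
  R → 3
  π[c](R) → 3
  ρ[f/c](π[c](R)) → 3

== RESULT ==
f
3
6
8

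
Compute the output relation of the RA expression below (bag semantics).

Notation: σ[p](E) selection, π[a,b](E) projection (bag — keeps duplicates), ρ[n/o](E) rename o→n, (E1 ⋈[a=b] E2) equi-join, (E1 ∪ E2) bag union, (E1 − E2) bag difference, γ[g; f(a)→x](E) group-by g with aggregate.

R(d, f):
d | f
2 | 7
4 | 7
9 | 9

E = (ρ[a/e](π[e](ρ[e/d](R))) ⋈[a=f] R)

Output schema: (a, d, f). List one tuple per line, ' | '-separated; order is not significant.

Row counts bottom-up:
  R → 3
  ρ[e/d](R) → 3
  π[e](ρ[e/d](R)) → 3
  ρ[a/e](π[e](ρ[e/d](R))) → 3
  R → 3
  (ρ[a/e](π[e](ρ[e/d](R))) ⋈[a=f] R) → 1

== RESULT ==
a | d | f
9 | 9 | 9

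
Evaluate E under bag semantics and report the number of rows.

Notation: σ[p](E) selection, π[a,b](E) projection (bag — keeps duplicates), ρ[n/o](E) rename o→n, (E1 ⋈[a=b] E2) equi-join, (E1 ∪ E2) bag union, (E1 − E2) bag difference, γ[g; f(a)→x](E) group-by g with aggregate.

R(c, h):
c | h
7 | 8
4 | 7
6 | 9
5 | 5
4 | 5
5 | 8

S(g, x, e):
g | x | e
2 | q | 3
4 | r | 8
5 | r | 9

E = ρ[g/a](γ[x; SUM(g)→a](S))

Stepwise |·|:
  S → 3
  γ[x; SUM(g)→a](S) → 2
  ρ[g/a](γ[x; SUM(g)→a](S)) → 2

|E| = 2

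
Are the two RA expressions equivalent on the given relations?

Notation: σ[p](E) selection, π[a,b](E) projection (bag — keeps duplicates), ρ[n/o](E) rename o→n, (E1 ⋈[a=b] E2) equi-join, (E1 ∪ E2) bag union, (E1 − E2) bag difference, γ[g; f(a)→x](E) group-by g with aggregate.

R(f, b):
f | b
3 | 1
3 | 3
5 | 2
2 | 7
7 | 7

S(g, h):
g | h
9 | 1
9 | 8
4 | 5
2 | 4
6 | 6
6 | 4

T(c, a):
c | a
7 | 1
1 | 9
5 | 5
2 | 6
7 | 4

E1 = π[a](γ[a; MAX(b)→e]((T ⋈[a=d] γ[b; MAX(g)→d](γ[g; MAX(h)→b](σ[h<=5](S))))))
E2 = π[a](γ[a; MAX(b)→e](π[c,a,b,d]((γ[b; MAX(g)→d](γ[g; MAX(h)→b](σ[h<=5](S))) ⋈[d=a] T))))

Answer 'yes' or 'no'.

E1 row counts bottom-up:
  T → 5
  S → 6
  σ[h<=5](S) → 4
  γ[g; MAX(h)→b](σ[h<=5](S)) → 4
  γ[b; MAX(g)→d](γ[g; MAX(h)→b](σ[h<=5](S))) → 3
  (T ⋈[a=d] γ[b; MAX(g)→d](γ[g; MAX(h)→b](σ[h<=5](S)))) → 3
  γ[a; MAX(b)→e]((T ⋈[a=d] γ[b; MAX(g)→d](γ[g; MAX(h)→b](σ[h<=5](S))))) → 3
  π[a](γ[a; MAX(b)→e]((T ⋈[a=d] γ[b; MAX(g)→d](γ[g; MAX(h)→b](σ[h<=5](S)))))) → 3
E2 row counts bottom-up:
  S → 6
  σ[h<=5](S) → 4
  γ[g; MAX(h)→b](σ[h<=5](S)) → 4
  γ[b; MAX(g)→d](γ[g; MAX(h)→b](σ[h<=5](S))) → 3
  T → 5
  (γ[b; MAX(g)→d](γ[g; MAX(h)→b](σ[h<=5](S))) ⋈[d=a] T) → 3
  π[c,a,b,d]((γ[b; MAX(g)→d](γ[g; MAX(h)→b](σ[h<=5](S))) ⋈[d=a] T)) → 3
  γ[a; MAX(b)→e](π[c,a,b,d]((γ[b; MAX(g)→d](γ[g; MAX(h)→b](σ[h<=5](S))) ⋈[d=a] T))) → 3
  π[a](γ[a; MAX(b)→e](π[c,a,b,d]((γ[b; MAX(g)→d](γ[g; MAX(h)→b](σ[h<=5](S))) ⋈[d=a] T)))) → 3

E1 and E2 produce the same multiset:
a
4
6
9

yes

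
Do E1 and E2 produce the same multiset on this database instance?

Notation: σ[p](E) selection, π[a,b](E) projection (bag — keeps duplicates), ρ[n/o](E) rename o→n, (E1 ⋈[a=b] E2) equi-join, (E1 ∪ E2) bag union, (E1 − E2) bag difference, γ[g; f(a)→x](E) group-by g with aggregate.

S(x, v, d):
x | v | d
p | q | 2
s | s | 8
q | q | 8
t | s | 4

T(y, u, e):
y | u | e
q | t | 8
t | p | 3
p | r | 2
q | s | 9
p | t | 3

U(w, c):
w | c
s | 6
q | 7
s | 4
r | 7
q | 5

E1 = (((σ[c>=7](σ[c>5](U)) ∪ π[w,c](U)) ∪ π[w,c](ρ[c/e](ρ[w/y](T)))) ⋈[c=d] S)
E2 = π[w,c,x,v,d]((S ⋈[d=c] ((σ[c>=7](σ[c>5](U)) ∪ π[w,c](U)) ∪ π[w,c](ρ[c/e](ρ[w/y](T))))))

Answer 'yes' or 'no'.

E1 per-node cardinality:
  U → 5
  σ[c>5](U) → 3
  σ[c>=7](σ[c>5](U)) → 2
  U → 5
  π[w,c](U) → 5
  (σ[c>=7](σ[c>5](U)) ∪ π[w,c](U)) → 7
  T → 5
  ρ[w/y](T) → 5
  ρ[c/e](ρ[w/y](T)) → 5
  π[w,c](ρ[c/e](ρ[w/y](T))) → 5
  ((σ[c>=7](σ[c>5](U)) ∪ π[w,c](U)) ∪ π[w,c](ρ[c/e](ρ[w/y](T)))) → 12
  S → 4
  (((σ[c>=7](σ[c>5](U)) ∪ π[w,c](U)) ∪ π[w,c](ρ[c/e](ρ[w/y](T)))) ⋈[c=d] S) → 4
E2 per-node cardinality:
  S → 4
  U → 5
  σ[c>5](U) → 3
  σ[c>=7](σ[c>5](U)) → 2
  U → 5
  π[w,c](U) → 5
  (σ[c>=7](σ[c>5](U)) ∪ π[w,c](U)) → 7
  T → 5
  ρ[w/y](T) → 5
  ρ[c/e](ρ[w/y](T)) → 5
  π[w,c](ρ[c/e](ρ[w/y](T))) → 5
  ((σ[c>=7](σ[c>5](U)) ∪ π[w,c](U)) ∪ π[w,c](ρ[c/e](ρ[w/y](T)))) → 12
  (S ⋈[d=c] ((σ[c>=7](σ[c>5](U)) ∪ π[w,c](U)) ∪ π[w,c](ρ[c/e](ρ[w/y](T))))) → 4
  π[w,c,x,v,d]((S ⋈[d=c] ((σ[c>=7](σ[c>5](U)) ∪ π[w,c](U)) ∪ π[w,c](ρ[c/e](ρ[w/y](T)))))) → 4

E1 and E2 produce the same multiset:
w | c | x | v | d
p | 2 | p | q | 2
q | 8 | q | q | 8
q | 8 | s | s | 8
s | 4 | t | s | 4

yes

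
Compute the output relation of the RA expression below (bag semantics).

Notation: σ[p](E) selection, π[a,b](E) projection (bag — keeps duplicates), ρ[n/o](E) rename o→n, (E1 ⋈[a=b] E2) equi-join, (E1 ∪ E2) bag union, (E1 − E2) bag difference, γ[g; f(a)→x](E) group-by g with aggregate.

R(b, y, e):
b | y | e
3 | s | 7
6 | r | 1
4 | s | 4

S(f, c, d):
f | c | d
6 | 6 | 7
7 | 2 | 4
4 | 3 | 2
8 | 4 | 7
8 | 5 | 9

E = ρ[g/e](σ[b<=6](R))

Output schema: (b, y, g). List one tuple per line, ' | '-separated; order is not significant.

Per-node cardinality:
  R → 3
  σ[b<=6](R) → 3
  ρ[g/e](σ[b<=6](R)) → 3

== RESULT ==
b | y | g
3 | s | 7
4 | s | 4
6 | r | 1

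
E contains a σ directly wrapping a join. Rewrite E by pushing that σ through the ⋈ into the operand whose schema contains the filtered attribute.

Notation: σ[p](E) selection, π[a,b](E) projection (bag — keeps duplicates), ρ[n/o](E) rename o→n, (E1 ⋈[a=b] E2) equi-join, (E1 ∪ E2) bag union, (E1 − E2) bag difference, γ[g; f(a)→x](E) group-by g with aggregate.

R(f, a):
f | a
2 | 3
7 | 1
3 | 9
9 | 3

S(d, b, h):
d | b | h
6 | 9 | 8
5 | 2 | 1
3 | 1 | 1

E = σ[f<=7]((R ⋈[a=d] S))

σ filters on f, owned by the left side.
E' = (σ[f<=7](R) ⋈[a=d] S)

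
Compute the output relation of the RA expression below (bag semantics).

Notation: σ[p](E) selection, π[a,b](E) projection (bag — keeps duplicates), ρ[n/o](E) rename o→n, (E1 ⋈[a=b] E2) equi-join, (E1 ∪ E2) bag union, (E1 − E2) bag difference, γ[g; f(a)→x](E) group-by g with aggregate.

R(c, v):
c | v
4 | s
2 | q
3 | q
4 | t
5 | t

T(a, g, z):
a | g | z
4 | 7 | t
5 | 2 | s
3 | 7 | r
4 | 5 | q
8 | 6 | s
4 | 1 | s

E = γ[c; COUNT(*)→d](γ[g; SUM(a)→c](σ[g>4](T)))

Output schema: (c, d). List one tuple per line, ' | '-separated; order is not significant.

Stepwise |·|:
  T → 6
  σ[g>4](T) → 4
  γ[g; SUM(a)→c](σ[g>4](T)) → 3
  γ[c; COUNT(*)→d](γ[g; SUM(a)→c](σ[g>4](T))) → 3

== RESULT ==
c | d
4 | 1
7 | 1
8 | 1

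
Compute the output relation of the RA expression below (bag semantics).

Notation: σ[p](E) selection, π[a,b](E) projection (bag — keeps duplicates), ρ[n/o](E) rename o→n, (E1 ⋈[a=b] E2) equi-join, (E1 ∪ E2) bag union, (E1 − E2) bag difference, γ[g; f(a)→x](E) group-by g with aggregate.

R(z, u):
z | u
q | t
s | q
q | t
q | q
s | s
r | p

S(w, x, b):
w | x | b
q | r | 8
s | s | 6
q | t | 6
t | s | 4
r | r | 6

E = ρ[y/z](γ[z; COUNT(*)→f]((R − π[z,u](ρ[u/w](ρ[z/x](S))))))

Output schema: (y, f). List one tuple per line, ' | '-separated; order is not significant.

Row counts bottom-up:
  R → 6
  S → 5
  ρ[z/x](S) → 5
  ρ[u/w](ρ[z/x](S)) → 5
  π[z,u](ρ[u/w](ρ[z/x](S))) → 5
  (R − π[z,u](ρ[u/w](ρ[z/x](S)))) → 5
  γ[z; COUNT(*)→f]((R − π[z,u](ρ[u/w](ρ[z/x](S))))) → 3
  ρ[y/z](γ[z; COUNT(*)→f]((R − π[z,u](ρ[u/w](ρ[z/x](S)))))) → 3

== RESULT ==
y | f
q | 3
r | 1
s | 1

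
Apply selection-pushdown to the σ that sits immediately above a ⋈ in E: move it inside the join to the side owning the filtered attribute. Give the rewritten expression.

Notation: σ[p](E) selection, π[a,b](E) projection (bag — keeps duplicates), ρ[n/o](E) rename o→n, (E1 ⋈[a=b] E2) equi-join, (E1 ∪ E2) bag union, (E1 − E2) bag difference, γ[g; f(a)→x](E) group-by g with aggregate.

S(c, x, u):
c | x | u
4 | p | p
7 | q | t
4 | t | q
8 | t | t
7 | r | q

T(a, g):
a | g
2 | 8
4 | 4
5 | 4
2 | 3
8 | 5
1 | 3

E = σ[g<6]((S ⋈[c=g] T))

σ filters on g, owned by the right side.
E' = (S ⋈[c=g] σ[g<6](T))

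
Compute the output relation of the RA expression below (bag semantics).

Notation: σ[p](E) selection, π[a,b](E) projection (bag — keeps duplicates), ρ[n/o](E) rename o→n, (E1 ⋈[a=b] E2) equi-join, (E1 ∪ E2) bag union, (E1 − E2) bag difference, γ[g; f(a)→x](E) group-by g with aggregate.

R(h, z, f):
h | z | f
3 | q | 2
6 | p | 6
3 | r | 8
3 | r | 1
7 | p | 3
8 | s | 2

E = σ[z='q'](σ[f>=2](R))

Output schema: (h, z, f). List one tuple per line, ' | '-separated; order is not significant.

Per-node cardinality:
  R → 6
  σ[f>=2](R) → 5
  σ[z='q'](σ[f>=2](R)) → 1

== RESULT ==
h | z | f
3 | q | 2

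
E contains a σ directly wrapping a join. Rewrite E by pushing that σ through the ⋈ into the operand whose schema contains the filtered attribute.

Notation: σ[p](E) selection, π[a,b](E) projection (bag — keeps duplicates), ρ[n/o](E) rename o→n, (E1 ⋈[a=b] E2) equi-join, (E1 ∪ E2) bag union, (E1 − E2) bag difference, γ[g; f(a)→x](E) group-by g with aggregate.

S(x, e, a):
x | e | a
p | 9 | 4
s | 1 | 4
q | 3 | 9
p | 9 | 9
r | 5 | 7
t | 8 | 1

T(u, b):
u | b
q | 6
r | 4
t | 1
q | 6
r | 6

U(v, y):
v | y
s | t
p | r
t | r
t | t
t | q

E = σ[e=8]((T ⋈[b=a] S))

σ filters on e, owned by the right side.
E' = (T ⋈[b=a] σ[e=8](S))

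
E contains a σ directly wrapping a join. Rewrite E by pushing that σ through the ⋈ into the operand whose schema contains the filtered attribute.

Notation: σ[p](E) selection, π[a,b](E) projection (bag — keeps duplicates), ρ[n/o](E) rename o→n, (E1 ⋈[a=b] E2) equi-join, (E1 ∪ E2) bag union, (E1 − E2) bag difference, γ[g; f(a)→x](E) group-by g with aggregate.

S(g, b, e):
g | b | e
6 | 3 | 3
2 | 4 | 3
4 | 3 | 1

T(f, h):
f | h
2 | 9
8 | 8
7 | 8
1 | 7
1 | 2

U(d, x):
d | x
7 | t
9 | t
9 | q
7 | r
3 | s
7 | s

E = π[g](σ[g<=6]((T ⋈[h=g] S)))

σ filters on g, owned by the right side.
E' = π[g]((T ⋈[h=g] σ[g<=6](S)))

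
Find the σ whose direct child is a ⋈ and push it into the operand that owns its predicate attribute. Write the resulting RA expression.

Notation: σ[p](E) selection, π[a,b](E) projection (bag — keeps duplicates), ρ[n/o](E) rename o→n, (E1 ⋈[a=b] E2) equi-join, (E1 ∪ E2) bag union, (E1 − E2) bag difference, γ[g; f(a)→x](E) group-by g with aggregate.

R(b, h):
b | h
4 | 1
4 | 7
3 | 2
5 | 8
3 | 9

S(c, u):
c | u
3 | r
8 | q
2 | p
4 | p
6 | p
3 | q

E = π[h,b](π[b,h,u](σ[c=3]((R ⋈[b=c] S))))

σ filters on c, owned by the right side.
E' = π[h,b](π[b,h,u]((R ⋈[b=c] σ[c=3](S))))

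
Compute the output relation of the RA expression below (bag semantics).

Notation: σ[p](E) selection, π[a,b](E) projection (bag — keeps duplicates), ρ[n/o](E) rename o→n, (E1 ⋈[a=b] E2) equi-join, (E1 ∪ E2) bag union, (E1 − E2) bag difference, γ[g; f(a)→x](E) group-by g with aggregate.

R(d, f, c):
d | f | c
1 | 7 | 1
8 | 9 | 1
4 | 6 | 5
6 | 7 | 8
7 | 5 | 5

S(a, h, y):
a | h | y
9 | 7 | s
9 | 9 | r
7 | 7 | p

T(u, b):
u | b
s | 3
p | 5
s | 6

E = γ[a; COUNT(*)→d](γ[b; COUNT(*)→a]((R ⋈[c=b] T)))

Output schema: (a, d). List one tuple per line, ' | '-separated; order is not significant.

Subexpression sizes:
  R → 5
  T → 3
  (R ⋈[c=b] T) → 2
  γ[b; COUNT(*)→a]((R ⋈[c=b] T)) → 1
  γ[a; COUNT(*)→d](γ[b; COUNT(*)→a]((R ⋈[c=b] T))) → 1

== RESULT ==
a | d
2 | 1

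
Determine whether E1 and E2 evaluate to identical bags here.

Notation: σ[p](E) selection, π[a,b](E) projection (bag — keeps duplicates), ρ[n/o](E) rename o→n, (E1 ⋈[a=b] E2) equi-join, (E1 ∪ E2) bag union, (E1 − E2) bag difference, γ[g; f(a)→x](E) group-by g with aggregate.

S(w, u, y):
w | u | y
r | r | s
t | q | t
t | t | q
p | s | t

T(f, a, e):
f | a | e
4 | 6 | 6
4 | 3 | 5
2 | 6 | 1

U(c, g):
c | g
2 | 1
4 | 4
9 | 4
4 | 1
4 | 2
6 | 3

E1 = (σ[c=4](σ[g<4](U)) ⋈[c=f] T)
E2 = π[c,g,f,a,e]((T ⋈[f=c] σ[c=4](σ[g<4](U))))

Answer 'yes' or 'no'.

E1 stepwise |·|:
  U → 6
  σ[g<4](U) → 4
  σ[c=4](σ[g<4](U)) → 2
  T → 3
  (σ[c=4](σ[g<4](U)) ⋈[c=f] T) → 4
E2 stepwise |·|:
  T → 3
  U → 6
  σ[g<4](U) → 4
  σ[c=4](σ[g<4](U)) → 2
  (T ⋈[f=c] σ[c=4](σ[g<4](U))) → 4
  π[c,g,f,a,e]((T ⋈[f=c] σ[c=4](σ[g<4](U)))) → 4

E1 and E2 produce the same multiset:
c | g | f | a | e
4 | 1 | 4 | 3 | 5
4 | 1 | 4 | 6 | 6
4 | 2 | 4 | 3 | 5
4 | 2 | 4 | 6 | 6

yes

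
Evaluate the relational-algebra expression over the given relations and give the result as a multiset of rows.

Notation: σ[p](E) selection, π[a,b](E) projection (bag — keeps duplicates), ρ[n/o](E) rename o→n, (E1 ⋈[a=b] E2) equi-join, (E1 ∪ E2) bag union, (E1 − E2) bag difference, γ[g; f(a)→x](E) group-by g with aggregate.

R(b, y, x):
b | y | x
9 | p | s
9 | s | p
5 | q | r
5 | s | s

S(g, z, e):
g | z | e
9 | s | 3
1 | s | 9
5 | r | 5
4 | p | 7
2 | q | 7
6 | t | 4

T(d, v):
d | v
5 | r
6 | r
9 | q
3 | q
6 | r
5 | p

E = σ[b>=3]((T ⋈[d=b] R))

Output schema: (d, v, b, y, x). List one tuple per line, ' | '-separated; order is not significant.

Subexpression sizes:
  T → 6
  R → 4
  (T ⋈[d=b] R) → 6
  σ[b>=3]((T ⋈[d=b] R)) → 6

== RESULT ==
d | v | b | y | x
5 | p | 5 | q | r
5 | p | 5 | s | s
5 | r | 5 | q | r
5 | r | 5 | s | s
9 | q | 9 | p | s
9 | q | 9 | s | p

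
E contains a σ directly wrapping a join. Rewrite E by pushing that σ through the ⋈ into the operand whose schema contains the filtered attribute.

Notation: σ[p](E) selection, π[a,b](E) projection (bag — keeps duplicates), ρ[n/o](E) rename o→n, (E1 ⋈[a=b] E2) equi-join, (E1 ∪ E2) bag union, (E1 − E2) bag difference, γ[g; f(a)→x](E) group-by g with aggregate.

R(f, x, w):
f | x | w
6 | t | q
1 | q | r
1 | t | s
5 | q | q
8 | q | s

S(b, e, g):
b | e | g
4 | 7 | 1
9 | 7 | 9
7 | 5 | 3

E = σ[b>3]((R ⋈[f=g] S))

σ filters on b, owned by the right side.
E' = (R ⋈[f=g] σ[b>3](S))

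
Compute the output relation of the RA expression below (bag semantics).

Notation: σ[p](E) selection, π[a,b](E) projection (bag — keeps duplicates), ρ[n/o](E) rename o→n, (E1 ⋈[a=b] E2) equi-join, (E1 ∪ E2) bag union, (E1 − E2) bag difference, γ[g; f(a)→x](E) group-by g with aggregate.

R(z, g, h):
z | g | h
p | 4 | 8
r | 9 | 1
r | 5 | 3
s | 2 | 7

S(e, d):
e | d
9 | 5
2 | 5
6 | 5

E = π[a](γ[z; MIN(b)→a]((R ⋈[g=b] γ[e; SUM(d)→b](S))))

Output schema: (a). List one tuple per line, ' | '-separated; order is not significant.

Stepwise |·|:
  R → 4
  S → 3
  γ[e; SUM(d)→b](S) → 3
  (R ⋈[g=b] γ[e; SUM(d)→b](S)) → 3
  γ[z; MIN(b)→a]((R ⋈[g=b] γ[e; SUM(d)→b](S))) → 1
  π[a](γ[z; MIN(b)→a]((R ⋈[g=b] γ[e; SUM(d)→b](S)))) → 1

== RESULT ==
a
5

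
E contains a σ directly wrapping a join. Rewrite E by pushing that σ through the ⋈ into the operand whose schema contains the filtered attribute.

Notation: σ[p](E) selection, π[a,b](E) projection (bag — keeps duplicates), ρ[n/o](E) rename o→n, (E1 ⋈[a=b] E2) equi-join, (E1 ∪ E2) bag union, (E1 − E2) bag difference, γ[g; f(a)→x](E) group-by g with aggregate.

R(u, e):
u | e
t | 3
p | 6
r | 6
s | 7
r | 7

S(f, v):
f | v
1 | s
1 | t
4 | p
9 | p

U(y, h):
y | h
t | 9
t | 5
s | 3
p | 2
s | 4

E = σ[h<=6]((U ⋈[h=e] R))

σ filters on h, owned by the left side.
E' = (σ[h<=6](U) ⋈[h=e] R)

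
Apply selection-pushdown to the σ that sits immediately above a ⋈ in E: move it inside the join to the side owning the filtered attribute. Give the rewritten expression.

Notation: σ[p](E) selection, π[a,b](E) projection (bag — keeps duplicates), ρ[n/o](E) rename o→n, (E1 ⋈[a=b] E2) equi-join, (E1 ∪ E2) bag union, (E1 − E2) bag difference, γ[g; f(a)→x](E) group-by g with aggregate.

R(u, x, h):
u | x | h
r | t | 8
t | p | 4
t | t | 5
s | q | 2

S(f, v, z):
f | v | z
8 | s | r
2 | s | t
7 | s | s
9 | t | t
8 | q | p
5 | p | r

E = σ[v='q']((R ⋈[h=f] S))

σ filters on v, owned by the right side.
E' = (R ⋈[h=f] σ[v='q'](S))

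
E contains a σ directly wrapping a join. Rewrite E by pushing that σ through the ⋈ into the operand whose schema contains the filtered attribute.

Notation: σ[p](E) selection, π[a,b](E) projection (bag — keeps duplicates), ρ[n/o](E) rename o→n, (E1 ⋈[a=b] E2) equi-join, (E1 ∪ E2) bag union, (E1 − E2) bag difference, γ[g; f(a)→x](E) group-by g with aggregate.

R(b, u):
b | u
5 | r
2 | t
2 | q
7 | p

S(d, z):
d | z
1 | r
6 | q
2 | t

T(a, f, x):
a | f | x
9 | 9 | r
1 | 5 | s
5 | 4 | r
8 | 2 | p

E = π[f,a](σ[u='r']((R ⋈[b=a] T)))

σ filters on u, owned by the left side.
E' = π[f,a]((σ[u='r'](R) ⋈[b=a] T))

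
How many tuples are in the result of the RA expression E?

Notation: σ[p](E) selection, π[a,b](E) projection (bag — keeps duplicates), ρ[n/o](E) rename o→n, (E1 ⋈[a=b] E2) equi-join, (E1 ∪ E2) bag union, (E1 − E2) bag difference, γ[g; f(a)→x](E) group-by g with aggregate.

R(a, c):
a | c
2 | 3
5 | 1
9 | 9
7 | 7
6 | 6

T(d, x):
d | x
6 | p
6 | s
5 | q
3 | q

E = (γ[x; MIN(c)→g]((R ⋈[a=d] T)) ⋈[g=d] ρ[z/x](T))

Per-node cardinality:
  R → 5
  T → 4
  (R ⋈[a=d] T) → 3
  γ[x; MIN(c)→g]((R ⋈[a=d] T)) → 3
  T → 4
  ρ[z/x](T) → 4
  (γ[x; MIN(c)→g]((R ⋈[a=d] T)) ⋈[g=d] ρ[z/x](T)) → 4

|E| = 4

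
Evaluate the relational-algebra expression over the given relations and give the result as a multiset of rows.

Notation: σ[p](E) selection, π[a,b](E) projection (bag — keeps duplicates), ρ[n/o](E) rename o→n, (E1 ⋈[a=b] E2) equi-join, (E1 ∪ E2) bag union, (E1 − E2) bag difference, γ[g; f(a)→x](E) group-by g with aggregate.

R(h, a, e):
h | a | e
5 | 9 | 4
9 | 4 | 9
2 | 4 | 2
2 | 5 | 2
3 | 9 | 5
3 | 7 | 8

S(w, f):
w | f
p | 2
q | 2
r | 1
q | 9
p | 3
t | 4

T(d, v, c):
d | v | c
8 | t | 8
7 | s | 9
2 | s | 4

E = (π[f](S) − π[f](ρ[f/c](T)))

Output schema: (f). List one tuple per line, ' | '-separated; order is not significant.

Stepwise |·|:
  S → 6
  π[f](S) → 6
  T → 3
  ρ[f/c](T) → 3
  π[f](ρ[f/c](T)) → 3
  (π[f](S) − π[f](ρ[f/c](T))) → 4

== RESULT ==
f
1
2
2
3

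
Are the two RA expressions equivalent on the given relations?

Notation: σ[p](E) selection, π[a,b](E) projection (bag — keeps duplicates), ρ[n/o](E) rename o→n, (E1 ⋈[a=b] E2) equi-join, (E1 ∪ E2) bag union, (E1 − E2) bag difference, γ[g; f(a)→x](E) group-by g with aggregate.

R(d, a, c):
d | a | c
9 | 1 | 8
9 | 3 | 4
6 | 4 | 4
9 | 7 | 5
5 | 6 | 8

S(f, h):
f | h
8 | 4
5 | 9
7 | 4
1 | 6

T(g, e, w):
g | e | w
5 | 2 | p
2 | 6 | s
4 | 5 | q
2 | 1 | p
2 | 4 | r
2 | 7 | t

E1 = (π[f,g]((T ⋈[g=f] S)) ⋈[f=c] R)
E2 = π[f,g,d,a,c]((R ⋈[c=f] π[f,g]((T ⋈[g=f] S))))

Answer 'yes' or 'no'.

E1 stepwise |·|:
  T → 6
  S → 4
  (T ⋈[g=f] S) → 1
  π[f,g]((T ⋈[g=f] S)) → 1
  R → 5
  (π[f,g]((T ⋈[g=f] S)) ⋈[f=c] R) → 1
E2 stepwise |·|:
  R → 5
  T → 6
  S → 4
  (T ⋈[g=f] S) → 1
  π[f,g]((T ⋈[g=f] S)) → 1
  (R ⋈[c=f] π[f,g]((T ⋈[g=f] S))) → 1
  π[f,g,d,a,c]((R ⋈[c=f] π[f,g]((T ⋈[g=f] S)))) → 1

E1 and E2 produce the same multiset:
f | g | d | a | c
5 | 5 | 9 | 7 | 5

yes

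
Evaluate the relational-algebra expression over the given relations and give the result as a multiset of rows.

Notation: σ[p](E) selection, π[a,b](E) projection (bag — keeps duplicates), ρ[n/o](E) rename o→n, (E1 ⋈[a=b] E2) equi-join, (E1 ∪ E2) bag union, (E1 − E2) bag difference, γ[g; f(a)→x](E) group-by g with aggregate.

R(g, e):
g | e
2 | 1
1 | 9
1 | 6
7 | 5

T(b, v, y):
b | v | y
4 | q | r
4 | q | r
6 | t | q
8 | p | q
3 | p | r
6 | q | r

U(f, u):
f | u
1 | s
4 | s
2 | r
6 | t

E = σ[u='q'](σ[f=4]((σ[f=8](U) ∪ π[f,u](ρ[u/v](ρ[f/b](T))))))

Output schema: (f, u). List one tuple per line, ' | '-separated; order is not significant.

Subexpression sizes:
  U → 4
  σ[f=8](U) → 0
  T → 6
  ρ[f/b](T) → 6
  ρ[u/v](ρ[f/b](T)) → 6
  π[f,u](ρ[u/v](ρ[f/b](T))) → 6
  (σ[f=8](U) ∪ π[f,u](ρ[u/v](ρ[f/b](T)))) → 6
  σ[f=4]((σ[f=8](U) ∪ π[f,u](ρ[u/v](ρ[f/b](T))))) → 2
  σ[u='q'](σ[f=4]((σ[f=8](U) ∪ π[f,u](ρ[u/v](ρ[f/b](T)))))) → 2

== RESULT ==
f | u
4 | q
4 | q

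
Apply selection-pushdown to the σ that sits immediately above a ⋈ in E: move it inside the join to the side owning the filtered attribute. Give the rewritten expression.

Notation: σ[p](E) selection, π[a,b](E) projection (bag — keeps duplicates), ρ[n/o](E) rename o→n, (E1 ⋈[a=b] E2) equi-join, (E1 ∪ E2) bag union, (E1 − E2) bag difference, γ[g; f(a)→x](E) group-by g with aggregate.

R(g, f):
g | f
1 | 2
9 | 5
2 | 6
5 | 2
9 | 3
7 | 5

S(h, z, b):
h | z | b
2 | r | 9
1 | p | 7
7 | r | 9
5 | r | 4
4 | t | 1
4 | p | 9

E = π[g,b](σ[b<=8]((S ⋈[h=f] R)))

σ filters on b, owned by the left side.
E' = π[g,b]((σ[b<=8](S) ⋈[h=f] R))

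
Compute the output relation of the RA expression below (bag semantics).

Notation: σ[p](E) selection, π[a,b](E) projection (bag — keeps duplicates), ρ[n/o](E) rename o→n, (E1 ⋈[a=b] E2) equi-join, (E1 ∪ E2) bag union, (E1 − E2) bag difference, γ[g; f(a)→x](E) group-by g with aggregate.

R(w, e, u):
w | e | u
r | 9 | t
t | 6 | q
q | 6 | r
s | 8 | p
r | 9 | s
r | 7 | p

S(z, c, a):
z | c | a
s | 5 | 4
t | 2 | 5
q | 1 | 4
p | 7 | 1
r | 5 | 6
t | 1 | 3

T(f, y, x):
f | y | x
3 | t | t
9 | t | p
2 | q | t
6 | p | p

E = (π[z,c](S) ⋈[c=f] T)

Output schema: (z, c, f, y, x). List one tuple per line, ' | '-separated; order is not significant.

Subexpression sizes:
  S → 6
  π[z,c](S) → 6
  T → 4
  (π[z,c](S) ⋈[c=f] T) → 1

== RESULT ==
z | c | f | y | x
t | 2 | 2 | q | t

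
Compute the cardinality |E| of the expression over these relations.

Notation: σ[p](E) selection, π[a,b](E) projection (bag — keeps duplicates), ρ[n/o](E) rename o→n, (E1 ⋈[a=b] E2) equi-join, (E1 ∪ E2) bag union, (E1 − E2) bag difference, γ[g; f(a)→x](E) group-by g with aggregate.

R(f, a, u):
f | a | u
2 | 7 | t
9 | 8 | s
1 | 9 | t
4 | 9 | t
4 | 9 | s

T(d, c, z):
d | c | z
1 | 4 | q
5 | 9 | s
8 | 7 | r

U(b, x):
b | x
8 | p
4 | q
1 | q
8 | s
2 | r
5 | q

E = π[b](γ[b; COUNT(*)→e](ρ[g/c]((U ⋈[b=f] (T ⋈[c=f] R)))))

Per-node cardinality:
  U → 6
  T → 3
  R → 5
  (T ⋈[c=f] R) → 3
  (U ⋈[b=f] (T ⋈[c=f] R)) → 2
  ρ[g/c]((U ⋈[b=f] (T ⋈[c=f] R))) → 2
  γ[b; COUNT(*)→e](ρ[g/c]((U ⋈[b=f] (T ⋈[c=f] R)))) → 1
  π[b](γ[b; COUNT(*)→e](ρ[g/c]((U ⋈[b=f] (T ⋈[c=f] R))))) → 1

|E| = 1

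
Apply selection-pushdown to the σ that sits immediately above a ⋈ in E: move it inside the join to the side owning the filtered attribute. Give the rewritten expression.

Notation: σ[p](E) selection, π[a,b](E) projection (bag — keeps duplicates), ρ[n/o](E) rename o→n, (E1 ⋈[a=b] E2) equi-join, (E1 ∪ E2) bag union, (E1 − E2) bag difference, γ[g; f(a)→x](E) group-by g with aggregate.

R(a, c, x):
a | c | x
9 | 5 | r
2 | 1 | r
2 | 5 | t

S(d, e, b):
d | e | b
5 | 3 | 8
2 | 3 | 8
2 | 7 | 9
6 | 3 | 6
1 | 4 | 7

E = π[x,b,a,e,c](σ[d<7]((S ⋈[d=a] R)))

σ filters on d, owned by the left side.
E' = π[x,b,a,e,c]((σ[d<7](S) ⋈[d=a] R))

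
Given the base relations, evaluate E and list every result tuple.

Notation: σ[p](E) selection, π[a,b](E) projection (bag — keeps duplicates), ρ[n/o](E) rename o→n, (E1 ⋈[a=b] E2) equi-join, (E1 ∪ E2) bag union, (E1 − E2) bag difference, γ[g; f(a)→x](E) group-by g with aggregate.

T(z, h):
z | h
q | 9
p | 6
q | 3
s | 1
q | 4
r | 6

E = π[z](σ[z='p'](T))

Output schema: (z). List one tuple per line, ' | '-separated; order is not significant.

Row counts bottom-up:
  T → 6
  σ[z='p'](T) → 1
  π[z](σ[z='p'](T)) → 1

== RESULT ==
z
p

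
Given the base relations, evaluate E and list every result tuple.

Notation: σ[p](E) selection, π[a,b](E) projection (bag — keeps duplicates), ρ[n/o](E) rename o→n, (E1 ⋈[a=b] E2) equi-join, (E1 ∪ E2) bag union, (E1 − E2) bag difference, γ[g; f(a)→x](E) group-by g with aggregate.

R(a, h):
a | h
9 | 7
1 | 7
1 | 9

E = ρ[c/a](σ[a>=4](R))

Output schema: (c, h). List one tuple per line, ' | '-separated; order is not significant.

Stepwise |·|:
  R → 3
  σ[a>=4](R) → 1
  ρ[c/a](σ[a>=4](R)) → 1

== RESULT ==
c | h
9 | 7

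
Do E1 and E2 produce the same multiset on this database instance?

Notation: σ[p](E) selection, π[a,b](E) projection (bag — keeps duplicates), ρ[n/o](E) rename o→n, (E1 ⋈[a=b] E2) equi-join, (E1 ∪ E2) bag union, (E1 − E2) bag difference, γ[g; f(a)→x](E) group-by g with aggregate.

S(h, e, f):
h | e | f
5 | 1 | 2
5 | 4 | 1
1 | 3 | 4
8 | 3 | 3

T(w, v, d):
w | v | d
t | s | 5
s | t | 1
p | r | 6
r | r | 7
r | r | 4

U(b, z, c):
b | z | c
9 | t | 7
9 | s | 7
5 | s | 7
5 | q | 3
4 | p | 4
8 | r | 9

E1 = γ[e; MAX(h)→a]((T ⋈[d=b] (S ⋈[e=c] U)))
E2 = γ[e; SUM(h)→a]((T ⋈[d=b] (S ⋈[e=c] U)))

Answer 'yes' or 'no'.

E1 subexpression sizes:
  T → 5
  S → 4
  U → 6
  (S ⋈[e=c] U) → 3
  (T ⋈[d=b] (S ⋈[e=c] U)) → 3
  γ[e; MAX(h)→a]((T ⋈[d=b] (S ⋈[e=c] U))) → 2
E2 subexpression sizes:
  T → 5
  S → 4
  U → 6
  (S ⋈[e=c] U) → 3
  (T ⋈[d=b] (S ⋈[e=c] U)) → 3
  γ[e; SUM(h)→a]((T ⋈[d=b] (S ⋈[e=c] U))) → 2

E1 result:
e | a
3 | 8
4 | 5
E2 result:
e | a
3 | 9
4 | 5
Witness: (3, 8) appears 1× in E1 but 0× in E2.

no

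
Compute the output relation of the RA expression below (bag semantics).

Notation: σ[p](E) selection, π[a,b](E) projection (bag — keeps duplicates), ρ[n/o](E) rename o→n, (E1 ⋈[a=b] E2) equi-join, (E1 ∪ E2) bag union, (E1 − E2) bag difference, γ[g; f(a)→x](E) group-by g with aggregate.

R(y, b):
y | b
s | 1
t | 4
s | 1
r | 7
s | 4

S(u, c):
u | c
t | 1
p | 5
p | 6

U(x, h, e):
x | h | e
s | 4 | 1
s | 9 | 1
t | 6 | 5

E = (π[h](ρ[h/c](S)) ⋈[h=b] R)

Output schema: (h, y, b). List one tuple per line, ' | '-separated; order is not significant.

Stepwise |·|:
  S → 3
  ρ[h/c](S) → 3
  π[h](ρ[h/c](S)) → 3
  R → 5
  (π[h](ρ[h/c](S)) ⋈[h=b] R) → 2

== RESULT ==
h | y | b
1 | s | 1
1 | s | 1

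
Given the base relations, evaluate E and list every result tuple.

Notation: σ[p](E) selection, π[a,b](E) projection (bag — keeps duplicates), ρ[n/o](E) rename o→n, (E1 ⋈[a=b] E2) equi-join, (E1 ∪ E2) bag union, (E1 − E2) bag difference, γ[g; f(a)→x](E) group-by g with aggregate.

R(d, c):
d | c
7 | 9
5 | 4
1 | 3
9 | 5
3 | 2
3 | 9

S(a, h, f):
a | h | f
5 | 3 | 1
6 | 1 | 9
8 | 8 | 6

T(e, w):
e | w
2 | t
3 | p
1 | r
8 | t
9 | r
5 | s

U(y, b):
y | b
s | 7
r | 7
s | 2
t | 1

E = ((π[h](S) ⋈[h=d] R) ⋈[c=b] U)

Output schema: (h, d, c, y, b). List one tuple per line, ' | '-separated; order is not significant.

Subexpression sizes:
  S → 3
  π[h](S) → 3
  R → 6
  (π[h](S) ⋈[h=d] R) → 3
  U → 4
  ((π[h](S) ⋈[h=d] R) ⋈[c=b] U) → 1

== RESULT ==
h | d | c | y | b
3 | 3 | 2 | s | 2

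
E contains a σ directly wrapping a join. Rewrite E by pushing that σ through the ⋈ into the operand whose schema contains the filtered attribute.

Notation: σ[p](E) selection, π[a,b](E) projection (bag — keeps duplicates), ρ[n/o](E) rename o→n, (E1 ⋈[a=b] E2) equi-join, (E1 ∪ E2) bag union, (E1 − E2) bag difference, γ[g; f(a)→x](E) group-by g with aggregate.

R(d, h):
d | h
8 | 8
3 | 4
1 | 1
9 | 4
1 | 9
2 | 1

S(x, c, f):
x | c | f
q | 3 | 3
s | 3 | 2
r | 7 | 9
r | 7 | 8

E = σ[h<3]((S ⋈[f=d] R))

σ filters on h, owned by the right side.
E' = (S ⋈[f=d] σ[h<3](R))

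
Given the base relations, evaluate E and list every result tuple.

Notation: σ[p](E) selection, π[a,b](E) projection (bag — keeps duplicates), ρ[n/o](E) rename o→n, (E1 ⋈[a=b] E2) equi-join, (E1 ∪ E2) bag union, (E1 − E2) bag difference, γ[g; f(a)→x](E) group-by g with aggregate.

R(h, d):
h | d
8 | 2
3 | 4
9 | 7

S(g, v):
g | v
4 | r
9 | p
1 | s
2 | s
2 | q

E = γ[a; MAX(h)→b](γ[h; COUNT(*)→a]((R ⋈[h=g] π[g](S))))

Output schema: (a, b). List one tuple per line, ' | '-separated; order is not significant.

Row counts bottom-up:
  R → 3
  S → 5
  π[g](S) → 5
  (R ⋈[h=g] π[g](S)) → 1
  γ[h; COUNT(*)→a]((R ⋈[h=g] π[g](S))) → 1
  γ[a; MAX(h)→b](γ[h; COUNT(*)→a]((R ⋈[h=g] π[g](S)))) → 1

== RESULT ==
a | b
1 | 9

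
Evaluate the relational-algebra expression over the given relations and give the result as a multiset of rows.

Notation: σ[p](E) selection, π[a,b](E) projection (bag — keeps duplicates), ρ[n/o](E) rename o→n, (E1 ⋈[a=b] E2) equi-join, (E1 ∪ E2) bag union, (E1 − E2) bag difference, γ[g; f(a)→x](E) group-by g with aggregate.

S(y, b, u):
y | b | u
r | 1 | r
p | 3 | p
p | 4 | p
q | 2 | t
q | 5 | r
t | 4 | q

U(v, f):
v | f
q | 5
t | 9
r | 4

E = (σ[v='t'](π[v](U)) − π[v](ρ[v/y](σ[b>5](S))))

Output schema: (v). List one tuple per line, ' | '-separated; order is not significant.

Per-node cardinality:
  U → 3
  π[v](U) → 3
  σ[v='t'](π[v](U)) → 1
  S → 6
  σ[b>5](S) → 0
  ρ[v/y](σ[b>5](S)) → 0
  π[v](ρ[v/y](σ[b>5](S))) → 0
  (σ[v='t'](π[v](U)) − π[v](ρ[v/y](σ[b>5](S)))) → 1

== RESULT ==
v
t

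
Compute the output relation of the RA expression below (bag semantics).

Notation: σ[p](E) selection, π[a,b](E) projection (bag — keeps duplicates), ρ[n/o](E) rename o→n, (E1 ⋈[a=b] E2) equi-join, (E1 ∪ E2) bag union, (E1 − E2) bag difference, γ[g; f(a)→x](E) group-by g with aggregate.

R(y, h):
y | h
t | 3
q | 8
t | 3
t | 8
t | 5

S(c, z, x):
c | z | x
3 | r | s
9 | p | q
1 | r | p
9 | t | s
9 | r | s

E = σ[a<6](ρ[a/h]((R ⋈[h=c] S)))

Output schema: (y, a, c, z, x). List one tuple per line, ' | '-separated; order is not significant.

Subexpression sizes:
  R → 5
  S → 5
  (R ⋈[h=c] S) → 2
  ρ[a/h]((R ⋈[h=c] S)) → 2
  σ[a<6](ρ[a/h]((R ⋈[h=c] S))) → 2

== RESULT ==
y | a | c | z | x
t | 3 | 3 | r | s
t | 3 | 3 | r | s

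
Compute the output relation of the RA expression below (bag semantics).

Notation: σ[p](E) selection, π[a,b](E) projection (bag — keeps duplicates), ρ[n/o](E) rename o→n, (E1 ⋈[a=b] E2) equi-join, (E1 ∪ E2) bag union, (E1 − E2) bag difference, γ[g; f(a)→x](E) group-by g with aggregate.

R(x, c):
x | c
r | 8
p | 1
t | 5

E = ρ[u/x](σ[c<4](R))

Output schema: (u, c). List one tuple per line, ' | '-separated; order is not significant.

Subexpression sizes:
  R → 3
  σ[c<4](R) → 1
  ρ[u/x](σ[c<4](R)) → 1

== RESULT ==
u | c
p | 1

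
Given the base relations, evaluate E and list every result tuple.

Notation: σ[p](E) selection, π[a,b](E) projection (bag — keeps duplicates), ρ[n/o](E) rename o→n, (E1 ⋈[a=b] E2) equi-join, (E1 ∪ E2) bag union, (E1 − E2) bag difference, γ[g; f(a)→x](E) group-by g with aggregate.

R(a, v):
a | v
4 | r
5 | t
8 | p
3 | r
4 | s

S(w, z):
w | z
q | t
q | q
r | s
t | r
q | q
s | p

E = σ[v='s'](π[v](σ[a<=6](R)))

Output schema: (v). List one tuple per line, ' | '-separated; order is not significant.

Stepwise |·|:
  R → 5
  σ[a<=6](R) → 4
  π[v](σ[a<=6](R)) → 4
  σ[v='s'](π[v](σ[a<=6](R))) → 1

== RESULT ==
v
s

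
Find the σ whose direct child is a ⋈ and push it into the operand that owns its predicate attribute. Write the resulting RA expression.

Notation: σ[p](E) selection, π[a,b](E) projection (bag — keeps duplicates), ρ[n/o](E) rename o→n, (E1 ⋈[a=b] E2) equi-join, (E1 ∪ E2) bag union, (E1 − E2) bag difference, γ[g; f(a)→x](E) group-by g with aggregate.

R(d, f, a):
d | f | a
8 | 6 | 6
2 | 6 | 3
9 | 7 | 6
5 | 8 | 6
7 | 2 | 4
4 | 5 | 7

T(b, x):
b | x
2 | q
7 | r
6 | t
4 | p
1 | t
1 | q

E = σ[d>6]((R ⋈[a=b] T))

σ filters on d, owned by the left side.
E' = (σ[d>6](R) ⋈[a=b] T)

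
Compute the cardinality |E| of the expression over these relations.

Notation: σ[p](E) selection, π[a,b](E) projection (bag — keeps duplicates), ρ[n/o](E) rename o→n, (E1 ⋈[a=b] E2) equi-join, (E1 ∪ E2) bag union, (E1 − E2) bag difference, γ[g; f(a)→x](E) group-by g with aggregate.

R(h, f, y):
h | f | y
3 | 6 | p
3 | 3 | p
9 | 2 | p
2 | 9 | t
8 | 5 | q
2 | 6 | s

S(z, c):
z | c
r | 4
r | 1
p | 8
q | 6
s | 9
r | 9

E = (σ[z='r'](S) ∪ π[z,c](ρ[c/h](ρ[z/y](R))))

Per-node cardinality:
  S → 6
  σ[z='r'](S) → 3
  R → 6
  ρ[z/y](R) → 6
  ρ[c/h](ρ[z/y](R)) → 6
  π[z,c](ρ[c/h](ρ[z/y](R))) → 6
  (σ[z='r'](S) ∪ π[z,c](ρ[c/h](ρ[z/y](R)))) → 9

|E| = 9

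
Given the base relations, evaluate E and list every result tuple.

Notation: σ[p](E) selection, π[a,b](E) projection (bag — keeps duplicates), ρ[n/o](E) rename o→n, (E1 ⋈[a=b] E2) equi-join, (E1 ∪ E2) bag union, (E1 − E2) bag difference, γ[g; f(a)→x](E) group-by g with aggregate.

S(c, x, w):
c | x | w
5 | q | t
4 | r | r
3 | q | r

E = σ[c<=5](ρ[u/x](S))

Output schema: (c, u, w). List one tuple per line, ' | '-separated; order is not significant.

Per-node cardinality:
  S → 3
  ρ[u/x](S) → 3
  σ[c<=5](ρ[u/x](S)) → 3

== RESULT ==
c | u | w
3 | q | r
4 | r | r
5 | q | t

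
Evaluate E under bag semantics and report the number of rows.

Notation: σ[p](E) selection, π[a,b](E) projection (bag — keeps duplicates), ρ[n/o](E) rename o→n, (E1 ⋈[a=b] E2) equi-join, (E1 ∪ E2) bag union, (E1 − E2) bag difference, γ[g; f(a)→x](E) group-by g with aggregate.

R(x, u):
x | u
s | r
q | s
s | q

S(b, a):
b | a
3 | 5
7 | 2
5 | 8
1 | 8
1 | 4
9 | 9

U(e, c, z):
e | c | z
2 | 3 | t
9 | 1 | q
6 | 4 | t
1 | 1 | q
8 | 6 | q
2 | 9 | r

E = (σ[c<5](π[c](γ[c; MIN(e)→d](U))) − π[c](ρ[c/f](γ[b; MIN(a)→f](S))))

Subexpression sizes:
  U → 6
  γ[c; MIN(e)→d](U) → 5
  π[c](γ[c; MIN(e)→d](U)) → 5
  σ[c<5](π[c](γ[c; MIN(e)→d](U))) → 3
  S → 6
  γ[b; MIN(a)→f](S) → 5
  ρ[c/f](γ[b; MIN(a)→f](S)) → 5
  π[c](ρ[c/f](γ[b; MIN(a)→f](S))) → 5
  (σ[c<5](π[c](γ[c; MIN(e)→d](U))) − π[c](ρ[c/f](γ[b; MIN(a)→f](S)))) → 2

|E| = 2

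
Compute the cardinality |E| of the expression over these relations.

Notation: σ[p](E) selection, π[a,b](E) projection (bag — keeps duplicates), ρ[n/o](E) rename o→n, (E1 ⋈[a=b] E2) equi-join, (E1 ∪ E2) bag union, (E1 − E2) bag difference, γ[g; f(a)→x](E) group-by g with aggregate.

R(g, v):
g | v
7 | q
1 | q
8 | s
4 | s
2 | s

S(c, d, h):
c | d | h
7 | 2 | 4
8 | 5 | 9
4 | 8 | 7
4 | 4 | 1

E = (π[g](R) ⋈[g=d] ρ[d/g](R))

Row counts bottom-up:
  R → 5
  π[g](R) → 5
  R → 5
  ρ[d/g](R) → 5
  (π[g](R) ⋈[g=d] ρ[d/g](R)) → 5

|E| = 5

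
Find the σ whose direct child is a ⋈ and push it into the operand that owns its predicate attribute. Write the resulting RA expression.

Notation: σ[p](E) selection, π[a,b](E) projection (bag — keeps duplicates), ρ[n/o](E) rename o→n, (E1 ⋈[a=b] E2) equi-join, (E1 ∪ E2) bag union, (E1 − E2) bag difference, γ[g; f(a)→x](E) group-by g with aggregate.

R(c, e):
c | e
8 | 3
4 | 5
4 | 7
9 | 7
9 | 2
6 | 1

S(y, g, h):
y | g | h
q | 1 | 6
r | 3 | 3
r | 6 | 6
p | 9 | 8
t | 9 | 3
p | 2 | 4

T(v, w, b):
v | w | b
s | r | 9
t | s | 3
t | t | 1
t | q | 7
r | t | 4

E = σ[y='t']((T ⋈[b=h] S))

σ filters on y, owned by the right side.
E' = (T ⋈[b=h] σ[y='t'](S))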